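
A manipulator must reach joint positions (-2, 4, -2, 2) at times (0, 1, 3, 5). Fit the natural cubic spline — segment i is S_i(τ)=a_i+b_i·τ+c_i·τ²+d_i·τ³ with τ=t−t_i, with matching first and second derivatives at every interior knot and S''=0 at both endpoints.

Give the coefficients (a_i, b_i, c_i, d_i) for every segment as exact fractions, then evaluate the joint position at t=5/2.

  seg 0: a=-2 b=173/22 c=0 d=-41/22
  seg 1: a=4 b=25/11 c=-123/22 d=65/44
  seg 2: a=-2 b=-26/11 c=36/11 d=-6/11
S(5/2) = -65/352

Δ: Δ0=6, Δ1=-3, Δ2=2
row 1: diag=6, rhs=-54; c'=1/3, d'=-9
row 2: denom=8−2·1/3=22/3; d'=(30−2·-9)/(22/3)=72/11
back: M2=72/11
back: M1=-9−1/3·72/11=-123/11
M: M0=0, M1=-123/11, M2=72/11, M3=0
seg 0: a=-2, c=M0/2=0, d=(M1−M0)/(6·1)=-41/22, b=Δ0−h0·(2M0+M1)/6=173/22
seg 1: a=4, c=M1/2=-123/22, d=(M2−M1)/(6·2)=65/44, b=Δ1−h1·(2M1+M2)/6=25/11
seg 2: a=-2, c=M2/2=36/11, d=(M3−M2)/(6·2)=-6/11, b=Δ2−h2·(2M2+M3)/6=-26/11
t_q=5/2 → seg 1, τ=3/2; S=4+25/11·τ+-123/22·τ²+65/44·τ³=-65/352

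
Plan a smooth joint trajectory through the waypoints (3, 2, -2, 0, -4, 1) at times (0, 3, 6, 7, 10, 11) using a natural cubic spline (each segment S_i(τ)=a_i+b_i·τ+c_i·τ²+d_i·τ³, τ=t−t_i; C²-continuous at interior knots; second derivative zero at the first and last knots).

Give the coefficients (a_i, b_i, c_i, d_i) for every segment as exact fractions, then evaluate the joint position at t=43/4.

  seg 0: a=3 b=598/1563 c=0 d=-373/4689
  seg 1: a=2 b=-2759/1563 c=-373/521 d=448/1563
  seg 2: a=-2 b=2623/1563 c=971/521 d=-2410/1563
  seg 3: a=0 b=1219/1563 c=-1439/521 d=1072/1563
  seg 4: a=-4 b=4261/1563 c=1777/521 d=-1777/1563
S(43/4) = -17221/33344

Δ: Δ0=-1/3, Δ1=-4/3, Δ2=2, Δ3=-4/3, Δ4=5
row 1: diag=12, rhs=-6; c'=1/4, d'=-1/2
row 2: denom=8−3·1/4=29/4; d'=(20−3·-1/2)/(29/4)=86/29
row 3: denom=8−1·4/29=228/29; d'=(-20−1·86/29)/(228/29)=-111/38
row 4: denom=8−3·29/76=521/76; d'=(38−3·-111/38)/(521/76)=3554/521
back: M4=3554/521
back: M3=-111/38−29/76·3554/521=-2878/521
back: M2=86/29−4/29·-2878/521=1942/521
back: M1=-1/2−1/4·1942/521=-746/521
M: M0=0, M1=-746/521, M2=1942/521, M3=-2878/521, M4=3554/521, M5=0
seg 0: a=3, c=M0/2=0, d=(M1−M0)/(6·3)=-373/4689, b=Δ0−h0·(2M0+M1)/6=598/1563
seg 1: a=2, c=M1/2=-373/521, d=(M2−M1)/(6·3)=448/1563, b=Δ1−h1·(2M1+M2)/6=-2759/1563
seg 2: a=-2, c=M2/2=971/521, d=(M3−M2)/(6·1)=-2410/1563, b=Δ2−h2·(2M2+M3)/6=2623/1563
seg 3: a=0, c=M3/2=-1439/521, d=(M4−M3)/(6·3)=1072/1563, b=Δ3−h3·(2M3+M4)/6=1219/1563
seg 4: a=-4, c=M4/2=1777/521, d=(M5−M4)/(6·1)=-1777/1563, b=Δ4−h4·(2M4+M5)/6=4261/1563
t_q=43/4 → seg 4, τ=3/4; S=-4+4261/1563·τ+1777/521·τ²+-1777/1563·τ³=-17221/33344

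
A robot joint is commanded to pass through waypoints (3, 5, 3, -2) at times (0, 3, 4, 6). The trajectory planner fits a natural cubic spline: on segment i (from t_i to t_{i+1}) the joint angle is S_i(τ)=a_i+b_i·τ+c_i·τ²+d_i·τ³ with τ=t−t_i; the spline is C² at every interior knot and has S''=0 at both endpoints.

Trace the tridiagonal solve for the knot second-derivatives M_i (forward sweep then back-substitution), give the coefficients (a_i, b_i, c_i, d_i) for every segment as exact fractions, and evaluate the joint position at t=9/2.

Δ: Δ0=2/3, Δ1=-2, Δ2=-5/2
row 1: diag=8, rhs=-16; c'=1/8, d'=-2
row 2: denom=6−1·1/8=47/8; d'=(-3−1·-2)/(47/8)=-8/47
back: M2=-8/47
back: M1=-2−1/8·-8/47=-93/47
M: M0=0, M1=-93/47, M2=-8/47, M3=0
seg 0: a=3, c=M0/2=0, d=(M1−M0)/(6·3)=-31/282, b=Δ0−h0·(2M0+M1)/6=467/282
seg 1: a=5, c=M1/2=-93/94, d=(M2−M1)/(6·1)=85/282, b=Δ1−h1·(2M1+M2)/6=-185/141
seg 2: a=3, c=M2/2=-4/47, d=(M3−M2)/(6·2)=2/141, b=Δ2−h2·(2M2+M3)/6=-673/282
t_q=9/2 → seg 2, τ=1/2; S=3+-673/282·τ+-4/47·τ²+2/141·τ³=84/47

  seg 0: a=3 b=467/282 c=0 d=-31/282
  seg 1: a=5 b=-185/141 c=-93/94 d=85/282
  seg 2: a=3 b=-673/282 c=-4/47 d=2/141
S(9/2) = 84/47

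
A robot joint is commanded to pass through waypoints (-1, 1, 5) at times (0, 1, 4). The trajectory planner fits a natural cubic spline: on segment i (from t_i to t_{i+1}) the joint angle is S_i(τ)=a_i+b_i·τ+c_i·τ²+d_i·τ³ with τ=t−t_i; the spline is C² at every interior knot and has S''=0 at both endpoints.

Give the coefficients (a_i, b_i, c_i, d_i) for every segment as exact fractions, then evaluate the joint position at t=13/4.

  seg 0: a=-1 b=25/12 c=0 d=-1/12
  seg 1: a=1 b=11/6 c=-1/4 d=1/36
S(13/4) = 1069/256

Δ: Δ0=2, Δ1=4/3
row 1: diag=8, rhs=-4; c'=3/8, d'=-1/2
back: M1=-1/2
M: M0=0, M1=-1/2, M2=0
seg 0: a=-1, c=M0/2=0, d=(M1−M0)/(6·1)=-1/12, b=Δ0−h0·(2M0+M1)/6=25/12
seg 1: a=1, c=M1/2=-1/4, d=(M2−M1)/(6·3)=1/36, b=Δ1−h1·(2M1+M2)/6=11/6
t_q=13/4 → seg 1, τ=9/4; S=1+11/6·τ+-1/4·τ²+1/36·τ³=1069/256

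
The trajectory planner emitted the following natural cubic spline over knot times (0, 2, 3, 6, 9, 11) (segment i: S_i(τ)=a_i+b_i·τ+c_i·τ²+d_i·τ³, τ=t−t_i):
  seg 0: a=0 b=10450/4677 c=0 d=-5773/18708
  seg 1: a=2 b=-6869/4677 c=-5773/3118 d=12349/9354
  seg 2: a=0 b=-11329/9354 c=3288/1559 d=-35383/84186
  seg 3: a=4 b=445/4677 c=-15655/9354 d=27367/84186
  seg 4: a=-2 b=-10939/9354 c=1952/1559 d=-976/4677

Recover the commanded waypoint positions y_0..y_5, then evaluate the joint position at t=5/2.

y_0=0 y_1=2 y_2=0 y_3=4 y_4=-2 y_5=-1
S(5/2) = 24141/24944

y_0 = S_0(0) = a_0 = 0
y_1 = S_1(0) = a_1 = 2
y_2 = S_2(0) = a_2 = 0
y_3 = S_3(0) = a_3 = 4
y_4 = S_4(0) = a_4 = -2
y_5 = S_4(2) = -1
t_q=5/2 is in segment 1 (τ=1/2); S_1(τ)=24141/24944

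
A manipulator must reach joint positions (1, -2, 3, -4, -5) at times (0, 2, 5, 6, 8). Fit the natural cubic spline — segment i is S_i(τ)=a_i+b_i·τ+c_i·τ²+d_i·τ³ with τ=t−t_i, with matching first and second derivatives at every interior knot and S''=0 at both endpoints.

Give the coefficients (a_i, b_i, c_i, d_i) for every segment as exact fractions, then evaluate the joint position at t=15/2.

  seg 0: a=1 b=-1909/624 c=0 d=973/2496
  seg 1: a=-2 b=505/312 c=973/416 d=-223/288
  seg 2: a=3 b=-6557/1248 c=-963/208 d=3599/1248
  seg 3: a=-4 b=-1829/312 c=1673/416 d=-1673/2496
S(15/2) = -39981/6656

Δ: Δ0=-3/2, Δ1=5/3, Δ2=-7, Δ3=-1/2
row 1: diag=10, rhs=19; c'=3/10, d'=19/10
row 2: denom=8−3·3/10=71/10; d'=(-52−3·19/10)/(71/10)=-577/71
row 3: denom=6−1·10/71=416/71; d'=(39−1·-577/71)/(416/71)=1673/208
back: M3=1673/208
back: M2=-577/71−10/71·1673/208=-963/104
back: M1=19/10−3/10·-963/104=973/208
M: M0=0, M1=973/208, M2=-963/104, M3=1673/208, M4=0
seg 0: a=1, c=M0/2=0, d=(M1−M0)/(6·2)=973/2496, b=Δ0−h0·(2M0+M1)/6=-1909/624
seg 1: a=-2, c=M1/2=973/416, d=(M2−M1)/(6·3)=-223/288, b=Δ1−h1·(2M1+M2)/6=505/312
seg 2: a=3, c=M2/2=-963/208, d=(M3−M2)/(6·1)=3599/1248, b=Δ2−h2·(2M2+M3)/6=-6557/1248
seg 3: a=-4, c=M3/2=1673/416, d=(M4−M3)/(6·2)=-1673/2496, b=Δ3−h3·(2M3+M4)/6=-1829/312
t_q=15/2 → seg 3, τ=3/2; S=-4+-1829/312·τ+1673/416·τ²+-1673/2496·τ³=-39981/6656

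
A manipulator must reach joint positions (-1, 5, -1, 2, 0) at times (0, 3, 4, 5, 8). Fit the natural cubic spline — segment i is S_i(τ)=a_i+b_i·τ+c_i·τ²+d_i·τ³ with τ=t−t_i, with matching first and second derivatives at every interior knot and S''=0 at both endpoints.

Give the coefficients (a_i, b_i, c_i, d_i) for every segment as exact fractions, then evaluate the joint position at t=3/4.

Δ: Δ0=2, Δ1=-6, Δ2=3, Δ3=-2/3
row 1: diag=8, rhs=-48; c'=1/8, d'=-6
row 2: denom=4−1·1/8=31/8; d'=(54−1·-6)/(31/8)=480/31
row 3: denom=8−1·8/31=240/31; d'=(-22−1·480/31)/(240/31)=-581/120
back: M3=-581/120
back: M2=480/31−8/31·-581/120=251/15
back: M1=-6−1/8·251/15=-971/120
M: M0=0, M1=-971/120, M2=251/15, M3=-581/120, M4=0
seg 0: a=-1, c=M0/2=0, d=(M1−M0)/(6·3)=-971/2160, b=Δ0−h0·(2M0+M1)/6=1451/240
seg 1: a=5, c=M1/2=-971/240, d=(M2−M1)/(6·1)=331/80, b=Δ1−h1·(2M1+M2)/6=-731/120
seg 2: a=-1, c=M2/2=251/30, d=(M3−M2)/(6·1)=-863/240, b=Δ2−h2·(2M2+M3)/6=-85/48
seg 3: a=2, c=M3/2=-581/240, d=(M4−M3)/(6·3)=581/2160, b=Δ3−h3·(2M3+M4)/6=167/40
t_q=3/4 → seg 0, τ=3/4; S=-1+1451/240·τ+0·τ²+-971/2160·τ³=3425/1024

  seg 0: a=-1 b=1451/240 c=0 d=-971/2160
  seg 1: a=5 b=-731/120 c=-971/240 d=331/80
  seg 2: a=-1 b=-85/48 c=251/30 d=-863/240
  seg 3: a=2 b=167/40 c=-581/240 d=581/2160
S(3/4) = 3425/1024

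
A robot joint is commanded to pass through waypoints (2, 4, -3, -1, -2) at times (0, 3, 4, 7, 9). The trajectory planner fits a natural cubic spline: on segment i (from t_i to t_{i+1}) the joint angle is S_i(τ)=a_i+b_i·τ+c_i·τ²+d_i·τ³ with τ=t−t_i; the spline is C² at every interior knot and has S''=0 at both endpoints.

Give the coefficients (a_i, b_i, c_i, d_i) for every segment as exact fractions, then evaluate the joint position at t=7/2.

  seg 0: a=2 b=499/124 c=0 d=-1249/3348
  seg 1: a=4 b=-375/62 c=-1249/372 d=895/372
  seg 2: a=-3 b=-2063/372 c=359/93 d=-1997/3348
  seg 3: a=-1 b=281/186 c=-187/124 d=187/744
S(7/2) = 1301/2976

Δ: Δ0=2/3, Δ1=-7, Δ2=2/3, Δ3=-1/2
row 1: diag=8, rhs=-46; c'=1/8, d'=-23/4
row 2: denom=8−1·1/8=63/8; d'=(46−1·-23/4)/(63/8)=46/7
row 3: denom=10−3·8/21=62/7; d'=(-7−3·46/7)/(62/7)=-187/62
back: M3=-187/62
back: M2=46/7−8/21·-187/62=718/93
back: M1=-23/4−1/8·718/93=-1249/186
M: M0=0, M1=-1249/186, M2=718/93, M3=-187/62, M4=0
seg 0: a=2, c=M0/2=0, d=(M1−M0)/(6·3)=-1249/3348, b=Δ0−h0·(2M0+M1)/6=499/124
seg 1: a=4, c=M1/2=-1249/372, d=(M2−M1)/(6·1)=895/372, b=Δ1−h1·(2M1+M2)/6=-375/62
seg 2: a=-3, c=M2/2=359/93, d=(M3−M2)/(6·3)=-1997/3348, b=Δ2−h2·(2M2+M3)/6=-2063/372
seg 3: a=-1, c=M3/2=-187/124, d=(M4−M3)/(6·2)=187/744, b=Δ3−h3·(2M3+M4)/6=281/186
t_q=7/2 → seg 1, τ=1/2; S=4+-375/62·τ+-1249/372·τ²+895/372·τ³=1301/2976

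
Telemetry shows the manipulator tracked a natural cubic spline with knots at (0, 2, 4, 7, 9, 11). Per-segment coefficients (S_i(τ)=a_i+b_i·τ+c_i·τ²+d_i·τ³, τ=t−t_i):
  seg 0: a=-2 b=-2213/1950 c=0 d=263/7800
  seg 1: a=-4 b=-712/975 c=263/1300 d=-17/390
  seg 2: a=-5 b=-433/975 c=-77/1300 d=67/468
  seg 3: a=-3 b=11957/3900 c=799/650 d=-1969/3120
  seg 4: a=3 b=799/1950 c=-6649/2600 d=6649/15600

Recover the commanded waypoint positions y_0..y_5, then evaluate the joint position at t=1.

y_0=-2 y_1=-4 y_2=-5 y_3=-3 y_4=3 y_5=-3
S(1) = -8063/2600

y_0 = S_0(0) = a_0 = -2
y_1 = S_1(0) = a_1 = -4
y_2 = S_2(0) = a_2 = -5
y_3 = S_3(0) = a_3 = -3
y_4 = S_4(0) = a_4 = 3
y_5 = S_4(2) = -3
t_q=1 is in segment 0 (τ=1); S_0(τ)=-8063/2600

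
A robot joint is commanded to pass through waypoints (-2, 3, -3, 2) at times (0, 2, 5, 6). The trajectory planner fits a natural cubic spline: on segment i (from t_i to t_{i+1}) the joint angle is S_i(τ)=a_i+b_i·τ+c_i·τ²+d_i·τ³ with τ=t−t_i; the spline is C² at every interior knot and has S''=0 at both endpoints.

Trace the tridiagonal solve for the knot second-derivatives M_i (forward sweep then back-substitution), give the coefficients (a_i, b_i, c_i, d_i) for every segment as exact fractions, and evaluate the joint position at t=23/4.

  seg 0: a=-2 b=583/142 c=0 d=-57/142
  seg 1: a=3 b=-101/142 c=-171/71 d=281/426
  seg 2: a=-3 b=188/71 c=501/142 d=-167/142
S(23/4) = 4311/9088

Δ: Δ0=5/2, Δ1=-2, Δ2=5
row 1: diag=10, rhs=-27; c'=3/10, d'=-27/10
row 2: denom=8−3·3/10=71/10; d'=(42−3·-27/10)/(71/10)=501/71
back: M2=501/71
back: M1=-27/10−3/10·501/71=-342/71
M: M0=0, M1=-342/71, M2=501/71, M3=0
seg 0: a=-2, c=M0/2=0, d=(M1−M0)/(6·2)=-57/142, b=Δ0−h0·(2M0+M1)/6=583/142
seg 1: a=3, c=M1/2=-171/71, d=(M2−M1)/(6·3)=281/426, b=Δ1−h1·(2M1+M2)/6=-101/142
seg 2: a=-3, c=M2/2=501/142, d=(M3−M2)/(6·1)=-167/142, b=Δ2−h2·(2M2+M3)/6=188/71
t_q=23/4 → seg 2, τ=3/4; S=-3+188/71·τ+501/142·τ²+-167/142·τ³=4311/9088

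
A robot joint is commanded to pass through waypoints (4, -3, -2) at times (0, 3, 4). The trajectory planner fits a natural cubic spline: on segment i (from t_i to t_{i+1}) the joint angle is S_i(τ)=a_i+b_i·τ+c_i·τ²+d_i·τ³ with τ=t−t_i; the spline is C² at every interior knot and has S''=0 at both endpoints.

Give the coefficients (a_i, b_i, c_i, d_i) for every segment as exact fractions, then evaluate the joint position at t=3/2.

  seg 0: a=4 b=-43/12 c=0 d=5/36
  seg 1: a=-3 b=1/6 c=5/4 d=-5/12
S(3/2) = -29/32

Δ: Δ0=-7/3, Δ1=1
row 1: diag=8, rhs=20; c'=1/8, d'=5/2
back: M1=5/2
M: M0=0, M1=5/2, M2=0
seg 0: a=4, c=M0/2=0, d=(M1−M0)/(6·3)=5/36, b=Δ0−h0·(2M0+M1)/6=-43/12
seg 1: a=-3, c=M1/2=5/4, d=(M2−M1)/(6·1)=-5/12, b=Δ1−h1·(2M1+M2)/6=1/6
t_q=3/2 → seg 0, τ=3/2; S=4+-43/12·τ+0·τ²+5/36·τ³=-29/32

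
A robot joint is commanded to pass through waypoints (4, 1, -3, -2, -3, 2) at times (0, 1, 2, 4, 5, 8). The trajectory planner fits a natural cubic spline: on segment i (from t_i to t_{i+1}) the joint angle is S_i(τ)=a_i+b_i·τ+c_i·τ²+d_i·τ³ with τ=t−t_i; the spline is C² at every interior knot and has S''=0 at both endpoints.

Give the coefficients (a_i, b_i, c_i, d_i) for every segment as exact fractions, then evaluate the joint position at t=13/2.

  seg 0: a=4 b=-14209/5718 c=0 d=-2945/5718
  seg 1: a=1 b=-11522/2859 c=-2945/1906 d=9007/5718
  seg 2: a=-3 b=-13693/5718 c=3031/953 d=-4955/5718
  seg 3: a=-2 b=-409/5718 c=-1924/953 d=6235/5718
  seg 4: a=-3 b=-2396/2859 c=2387/1906 d=-2387/17154
S(13/2) = -29107/15248

Δ: Δ0=-3, Δ1=-4, Δ2=1/2, Δ3=-1, Δ4=5/3
row 1: diag=4, rhs=-6; c'=1/4, d'=-3/2
row 2: denom=6−1·1/4=23/4; d'=(27−1·-3/2)/(23/4)=114/23
row 3: denom=6−2·8/23=122/23; d'=(-9−2·114/23)/(122/23)=-435/122
row 4: denom=8−1·23/122=953/122; d'=(16−1·-435/122)/(953/122)=2387/953
back: M4=2387/953
back: M3=-435/122−23/122·2387/953=-3848/953
back: M2=114/23−8/23·-3848/953=6062/953
back: M1=-3/2−1/4·6062/953=-2945/953
M: M0=0, M1=-2945/953, M2=6062/953, M3=-3848/953, M4=2387/953, M5=0
seg 0: a=4, c=M0/2=0, d=(M1−M0)/(6·1)=-2945/5718, b=Δ0−h0·(2M0+M1)/6=-14209/5718
seg 1: a=1, c=M1/2=-2945/1906, d=(M2−M1)/(6·1)=9007/5718, b=Δ1−h1·(2M1+M2)/6=-11522/2859
seg 2: a=-3, c=M2/2=3031/953, d=(M3−M2)/(6·2)=-4955/5718, b=Δ2−h2·(2M2+M3)/6=-13693/5718
seg 3: a=-2, c=M3/2=-1924/953, d=(M4−M3)/(6·1)=6235/5718, b=Δ3−h3·(2M3+M4)/6=-409/5718
seg 4: a=-3, c=M4/2=2387/1906, d=(M5−M4)/(6·3)=-2387/17154, b=Δ4−h4·(2M4+M5)/6=-2396/2859
t_q=13/2 → seg 4, τ=3/2; S=-3+-2396/2859·τ+2387/1906·τ²+-2387/17154·τ³=-29107/15248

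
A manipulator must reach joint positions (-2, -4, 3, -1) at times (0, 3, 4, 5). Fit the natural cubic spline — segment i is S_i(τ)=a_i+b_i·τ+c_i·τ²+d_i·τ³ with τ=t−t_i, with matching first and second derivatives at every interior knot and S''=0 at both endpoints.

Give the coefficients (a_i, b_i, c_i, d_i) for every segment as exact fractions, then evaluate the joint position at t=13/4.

  seg 0: a=-2 b=-437/93 c=0 d=125/279
  seg 1: a=-4 b=688/93 c=125/31 d=-412/93
  seg 2: a=3 b=202/93 c=-287/31 d=287/93
S(13/4) = -61/31

Δ: Δ0=-2/3, Δ1=7, Δ2=-4
row 1: diag=8, rhs=46; c'=1/8, d'=23/4
row 2: denom=4−1·1/8=31/8; d'=(-66−1·23/4)/(31/8)=-574/31
back: M2=-574/31
back: M1=23/4−1/8·-574/31=250/31
M: M0=0, M1=250/31, M2=-574/31, M3=0
seg 0: a=-2, c=M0/2=0, d=(M1−M0)/(6·3)=125/279, b=Δ0−h0·(2M0+M1)/6=-437/93
seg 1: a=-4, c=M1/2=125/31, d=(M2−M1)/(6·1)=-412/93, b=Δ1−h1·(2M1+M2)/6=688/93
seg 2: a=3, c=M2/2=-287/31, d=(M3−M2)/(6·1)=287/93, b=Δ2−h2·(2M2+M3)/6=202/93
t_q=13/4 → seg 1, τ=1/4; S=-4+688/93·τ+125/31·τ²+-412/93·τ³=-61/31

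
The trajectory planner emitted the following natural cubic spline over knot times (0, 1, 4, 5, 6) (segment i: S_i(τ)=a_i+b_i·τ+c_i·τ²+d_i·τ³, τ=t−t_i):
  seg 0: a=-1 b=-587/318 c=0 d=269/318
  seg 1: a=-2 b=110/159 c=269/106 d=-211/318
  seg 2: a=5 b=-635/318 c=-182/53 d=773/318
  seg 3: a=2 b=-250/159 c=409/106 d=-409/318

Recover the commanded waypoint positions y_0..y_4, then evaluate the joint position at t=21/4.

y_0=-1 y_1=-2 y_2=5 y_3=2 y_4=3
S(21/4) = 12401/6784

y_0 = S_0(0) = a_0 = -1
y_1 = S_1(0) = a_1 = -2
y_2 = S_2(0) = a_2 = 5
y_3 = S_3(0) = a_3 = 2
y_4 = S_3(1) = 3
t_q=21/4 is in segment 3 (τ=1/4); S_3(τ)=12401/6784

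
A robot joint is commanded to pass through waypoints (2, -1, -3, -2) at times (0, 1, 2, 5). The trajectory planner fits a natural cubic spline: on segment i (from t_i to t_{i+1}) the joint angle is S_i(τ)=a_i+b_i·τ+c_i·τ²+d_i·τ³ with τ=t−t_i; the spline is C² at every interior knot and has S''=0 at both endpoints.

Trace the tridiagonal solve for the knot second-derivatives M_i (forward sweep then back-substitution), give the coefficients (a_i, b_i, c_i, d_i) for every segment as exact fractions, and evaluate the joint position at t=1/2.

Δ: Δ0=-3, Δ1=-2, Δ2=1/3
row 1: diag=4, rhs=6; c'=1/4, d'=3/2
row 2: denom=8−1·1/4=31/4; d'=(14−1·3/2)/(31/4)=50/31
back: M2=50/31
back: M1=3/2−1/4·50/31=34/31
M: M0=0, M1=34/31, M2=50/31, M3=0
seg 0: a=2, c=M0/2=0, d=(M1−M0)/(6·1)=17/93, b=Δ0−h0·(2M0+M1)/6=-296/93
seg 1: a=-1, c=M1/2=17/31, d=(M2−M1)/(6·1)=8/93, b=Δ1−h1·(2M1+M2)/6=-245/93
seg 2: a=-3, c=M2/2=25/31, d=(M3−M2)/(6·3)=-25/279, b=Δ2−h2·(2M2+M3)/6=-119/93
t_q=1/2 → seg 0, τ=1/2; S=2+-296/93·τ+0·τ²+17/93·τ³=107/248

  seg 0: a=2 b=-296/93 c=0 d=17/93
  seg 1: a=-1 b=-245/93 c=17/31 d=8/93
  seg 2: a=-3 b=-119/93 c=25/31 d=-25/279
S(1/2) = 107/248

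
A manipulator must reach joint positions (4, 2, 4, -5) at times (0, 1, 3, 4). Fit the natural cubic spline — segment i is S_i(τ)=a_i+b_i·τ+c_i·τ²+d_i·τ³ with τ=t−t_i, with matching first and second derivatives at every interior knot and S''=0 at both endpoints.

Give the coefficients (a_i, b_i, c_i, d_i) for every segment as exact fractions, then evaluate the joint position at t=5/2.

Δ: Δ0=-2, Δ1=1, Δ2=-9
row 1: diag=6, rhs=18; c'=1/3, d'=3
row 2: denom=6−2·1/3=16/3; d'=(-60−2·3)/(16/3)=-99/8
back: M2=-99/8
back: M1=3−1/3·-99/8=57/8
M: M0=0, M1=57/8, M2=-99/8, M3=0
seg 0: a=4, c=M0/2=0, d=(M1−M0)/(6·1)=19/16, b=Δ0−h0·(2M0+M1)/6=-51/16
seg 1: a=2, c=M1/2=57/16, d=(M2−M1)/(6·2)=-13/8, b=Δ1−h1·(2M1+M2)/6=3/8
seg 2: a=4, c=M2/2=-99/16, d=(M3−M2)/(6·1)=33/16, b=Δ2−h2·(2M2+M3)/6=-39/8
t_q=5/2 → seg 1, τ=3/2; S=2+3/8·τ+57/16·τ²+-13/8·τ³=163/32

  seg 0: a=4 b=-51/16 c=0 d=19/16
  seg 1: a=2 b=3/8 c=57/16 d=-13/8
  seg 2: a=4 b=-39/8 c=-99/16 d=33/16
S(5/2) = 163/32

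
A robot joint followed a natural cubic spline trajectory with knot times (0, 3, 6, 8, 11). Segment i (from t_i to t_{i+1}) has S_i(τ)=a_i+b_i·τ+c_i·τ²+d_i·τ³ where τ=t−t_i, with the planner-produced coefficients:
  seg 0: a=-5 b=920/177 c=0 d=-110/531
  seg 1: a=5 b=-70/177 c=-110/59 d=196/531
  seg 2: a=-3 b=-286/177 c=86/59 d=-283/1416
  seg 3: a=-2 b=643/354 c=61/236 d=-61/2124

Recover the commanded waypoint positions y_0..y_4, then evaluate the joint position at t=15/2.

y_0 = S_0(0) = a_0 = -5
y_1 = S_1(0) = a_1 = 5
y_2 = S_2(0) = a_2 = -3
y_3 = S_3(0) = a_3 = -2
y_4 = S_3(3) = 5
t_q=15/2 is in segment 2 (τ=3/2); S_2(τ)=-10643/3776

y_0=-5 y_1=5 y_2=-3 y_3=-2 y_4=5
S(15/2) = -10643/3776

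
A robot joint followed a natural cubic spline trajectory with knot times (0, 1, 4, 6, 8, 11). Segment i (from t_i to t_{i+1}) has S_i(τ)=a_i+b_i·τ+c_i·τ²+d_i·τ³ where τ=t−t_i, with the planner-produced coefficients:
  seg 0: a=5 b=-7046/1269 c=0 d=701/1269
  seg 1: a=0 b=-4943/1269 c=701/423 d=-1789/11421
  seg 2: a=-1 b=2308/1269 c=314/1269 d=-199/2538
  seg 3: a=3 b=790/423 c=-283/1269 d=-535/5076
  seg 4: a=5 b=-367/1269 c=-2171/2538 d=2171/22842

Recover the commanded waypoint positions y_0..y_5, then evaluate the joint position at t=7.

y_0 = S_0(0) = a_0 = 5
y_1 = S_1(0) = a_1 = 0
y_2 = S_2(0) = a_2 = -1
y_3 = S_3(0) = a_3 = 3
y_4 = S_4(0) = a_4 = 5
y_5 = S_4(3) = -1
t_q=7 is in segment 3 (τ=1); S_3(τ)=23041/5076

y_0=5 y_1=0 y_2=-1 y_3=3 y_4=5 y_5=-1
S(7) = 23041/5076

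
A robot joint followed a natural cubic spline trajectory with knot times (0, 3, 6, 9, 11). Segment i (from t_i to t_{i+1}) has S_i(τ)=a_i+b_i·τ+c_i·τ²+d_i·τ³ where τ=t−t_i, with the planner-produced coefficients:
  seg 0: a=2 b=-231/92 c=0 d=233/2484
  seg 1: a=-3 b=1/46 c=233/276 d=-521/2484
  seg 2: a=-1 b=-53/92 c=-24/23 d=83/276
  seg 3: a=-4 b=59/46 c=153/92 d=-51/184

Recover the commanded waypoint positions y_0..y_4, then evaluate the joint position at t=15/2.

y_0=2 y_1=-3 y_2=-1 y_3=-4 y_4=3
S(15/2) = -2353/736

y_0 = S_0(0) = a_0 = 2
y_1 = S_1(0) = a_1 = -3
y_2 = S_2(0) = a_2 = -1
y_3 = S_3(0) = a_3 = -4
y_4 = S_3(2) = 3
t_q=15/2 is in segment 2 (τ=3/2); S_2(τ)=-2353/736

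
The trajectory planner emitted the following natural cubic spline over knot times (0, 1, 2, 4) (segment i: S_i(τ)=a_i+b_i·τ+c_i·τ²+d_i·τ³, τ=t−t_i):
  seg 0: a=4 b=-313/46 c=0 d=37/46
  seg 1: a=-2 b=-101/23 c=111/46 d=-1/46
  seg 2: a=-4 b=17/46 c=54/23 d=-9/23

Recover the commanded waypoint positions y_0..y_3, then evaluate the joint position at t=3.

y_0 = S_0(0) = a_0 = 4
y_1 = S_1(0) = a_1 = -2
y_2 = S_2(0) = a_2 = -4
y_3 = S_2(2) = 3
t_q=3 is in segment 2 (τ=1); S_2(τ)=-77/46

y_0=4 y_1=-2 y_2=-4 y_3=3
S(3) = -77/46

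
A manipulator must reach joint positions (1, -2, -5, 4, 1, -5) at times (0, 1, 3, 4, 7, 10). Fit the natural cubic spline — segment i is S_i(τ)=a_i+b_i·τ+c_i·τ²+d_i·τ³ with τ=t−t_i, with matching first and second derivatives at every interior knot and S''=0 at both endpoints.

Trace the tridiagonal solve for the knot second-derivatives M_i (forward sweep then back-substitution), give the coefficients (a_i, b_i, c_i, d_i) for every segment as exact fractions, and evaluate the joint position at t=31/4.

Δ: Δ0=-3, Δ1=-3/2, Δ2=9, Δ3=-1, Δ4=-2
row 1: diag=6, rhs=9; c'=1/3, d'=3/2
row 2: denom=6−2·1/3=16/3; d'=(63−2·3/2)/(16/3)=45/4
row 3: denom=8−1·3/16=125/16; d'=(-60−1·45/4)/(125/16)=-228/25
row 4: denom=12−3·48/125=1356/125; d'=(-6−3·-228/25)/(1356/125)=445/226
back: M4=445/226
back: M3=-228/25−48/125·445/226=-1116/113
back: M2=45/4−3/16·-1116/113=2961/226
back: M1=3/2−1/3·2961/226=-324/113
M: M0=0, M1=-324/113, M2=2961/226, M3=-1116/113, M4=445/226, M5=0
seg 0: a=1, c=M0/2=0, d=(M1−M0)/(6·1)=-54/113, b=Δ0−h0·(2M0+M1)/6=-285/113
seg 1: a=-2, c=M1/2=-162/113, d=(M2−M1)/(6·2)=1203/904, b=Δ1−h1·(2M1+M2)/6=-447/113
seg 2: a=-5, c=M2/2=2961/452, d=(M3−M2)/(6·1)=-1731/452, b=Δ2−h2·(2M2+M3)/6=1419/226
seg 3: a=4, c=M3/2=-558/113, d=(M4−M3)/(6·3)=2677/4068, b=Δ3−h3·(2M3+M4)/6=3567/452
seg 4: a=1, c=M4/2=445/452, d=(M5−M4)/(6·3)=-445/4068, b=Δ4−h4·(2M4+M5)/6=-897/226
t_q=31/4 → seg 4, τ=3/4; S=1+-897/226·τ+445/452·τ²+-445/4068·τ³=-42499/28928

  seg 0: a=1 b=-285/113 c=0 d=-54/113
  seg 1: a=-2 b=-447/113 c=-162/113 d=1203/904
  seg 2: a=-5 b=1419/226 c=2961/452 d=-1731/452
  seg 3: a=4 b=3567/452 c=-558/113 d=2677/4068
  seg 4: a=1 b=-897/226 c=445/452 d=-445/4068
S(31/4) = -42499/28928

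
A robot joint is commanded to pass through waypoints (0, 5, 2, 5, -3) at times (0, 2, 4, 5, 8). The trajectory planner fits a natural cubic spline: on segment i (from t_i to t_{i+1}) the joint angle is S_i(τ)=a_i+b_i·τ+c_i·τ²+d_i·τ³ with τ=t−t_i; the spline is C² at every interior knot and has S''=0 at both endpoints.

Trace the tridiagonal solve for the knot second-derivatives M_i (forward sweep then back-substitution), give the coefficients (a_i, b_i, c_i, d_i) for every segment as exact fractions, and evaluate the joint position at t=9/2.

Δ: Δ0=5/2, Δ1=-3/2, Δ2=3, Δ3=-8/3
row 1: diag=8, rhs=-24; c'=1/4, d'=-3
row 2: denom=6−2·1/4=11/2; d'=(27−2·-3)/(11/2)=6
row 3: denom=8−1·2/11=86/11; d'=(-34−1·6)/(86/11)=-220/43
back: M3=-220/43
back: M2=6−2/11·-220/43=298/43
back: M1=-3−1/4·298/43=-407/86
M: M0=0, M1=-407/86, M2=298/43, M3=-220/43, M4=0
seg 0: a=0, c=M0/2=0, d=(M1−M0)/(6·2)=-407/1032, b=Δ0−h0·(2M0+M1)/6=526/129
seg 1: a=5, c=M1/2=-407/172, d=(M2−M1)/(6·2)=1003/1032, b=Δ1−h1·(2M1+M2)/6=-169/258
seg 2: a=2, c=M2/2=149/43, d=(M3−M2)/(6·1)=-259/129, b=Δ2−h2·(2M2+M3)/6=199/129
seg 3: a=5, c=M3/2=-110/43, d=(M4−M3)/(6·3)=110/387, b=Δ3−h3·(2M3+M4)/6=316/129
t_q=9/2 → seg 2, τ=1/2; S=2+199/129·τ+149/43·τ²+-259/129·τ³=1165/344

  seg 0: a=0 b=526/129 c=0 d=-407/1032
  seg 1: a=5 b=-169/258 c=-407/172 d=1003/1032
  seg 2: a=2 b=199/129 c=149/43 d=-259/129
  seg 3: a=5 b=316/129 c=-110/43 d=110/387
S(9/2) = 1165/344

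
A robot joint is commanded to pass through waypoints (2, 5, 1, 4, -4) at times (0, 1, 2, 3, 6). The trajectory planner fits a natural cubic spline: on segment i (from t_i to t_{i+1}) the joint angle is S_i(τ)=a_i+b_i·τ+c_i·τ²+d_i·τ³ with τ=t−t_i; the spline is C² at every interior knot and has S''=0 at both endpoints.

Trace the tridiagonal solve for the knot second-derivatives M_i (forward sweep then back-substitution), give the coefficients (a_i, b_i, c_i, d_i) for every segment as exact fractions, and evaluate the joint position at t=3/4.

  seg 0: a=2 b=470/87 c=0 d=-209/87
  seg 1: a=5 b=-157/87 c=-209/29 d=436/87
  seg 2: a=1 b=-103/87 c=227/29 d=-317/87
  seg 3: a=4 b=308/87 c=-90/29 d=10/29
S(3/4) = 9351/1856

Δ: Δ0=3, Δ1=-4, Δ2=3, Δ3=-8/3
row 1: diag=4, rhs=-42; c'=1/4, d'=-21/2
row 2: denom=4−1·1/4=15/4; d'=(42−1·-21/2)/(15/4)=14
row 3: denom=8−1·4/15=116/15; d'=(-34−1·14)/(116/15)=-180/29
back: M3=-180/29
back: M2=14−4/15·-180/29=454/29
back: M1=-21/2−1/4·454/29=-418/29
M: M0=0, M1=-418/29, M2=454/29, M3=-180/29, M4=0
seg 0: a=2, c=M0/2=0, d=(M1−M0)/(6·1)=-209/87, b=Δ0−h0·(2M0+M1)/6=470/87
seg 1: a=5, c=M1/2=-209/29, d=(M2−M1)/(6·1)=436/87, b=Δ1−h1·(2M1+M2)/6=-157/87
seg 2: a=1, c=M2/2=227/29, d=(M3−M2)/(6·1)=-317/87, b=Δ2−h2·(2M2+M3)/6=-103/87
seg 3: a=4, c=M3/2=-90/29, d=(M4−M3)/(6·3)=10/29, b=Δ3−h3·(2M3+M4)/6=308/87
t_q=3/4 → seg 0, τ=3/4; S=2+470/87·τ+0·τ²+-209/87·τ³=9351/1856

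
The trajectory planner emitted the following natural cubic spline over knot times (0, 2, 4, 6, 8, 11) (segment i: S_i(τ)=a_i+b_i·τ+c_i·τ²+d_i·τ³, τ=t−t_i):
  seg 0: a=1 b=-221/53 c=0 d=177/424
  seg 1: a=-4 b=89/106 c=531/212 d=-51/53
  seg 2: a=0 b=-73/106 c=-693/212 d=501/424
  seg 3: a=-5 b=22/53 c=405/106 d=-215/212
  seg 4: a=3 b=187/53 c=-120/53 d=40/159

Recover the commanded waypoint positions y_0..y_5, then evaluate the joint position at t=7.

y_0=1 y_1=-4 y_2=0 y_3=-5 y_4=3 y_5=0
S(7) = -377/212

y_0 = S_0(0) = a_0 = 1
y_1 = S_1(0) = a_1 = -4
y_2 = S_2(0) = a_2 = 0
y_3 = S_3(0) = a_3 = -5
y_4 = S_4(0) = a_4 = 3
y_5 = S_4(3) = 0
t_q=7 is in segment 3 (τ=1); S_3(τ)=-377/212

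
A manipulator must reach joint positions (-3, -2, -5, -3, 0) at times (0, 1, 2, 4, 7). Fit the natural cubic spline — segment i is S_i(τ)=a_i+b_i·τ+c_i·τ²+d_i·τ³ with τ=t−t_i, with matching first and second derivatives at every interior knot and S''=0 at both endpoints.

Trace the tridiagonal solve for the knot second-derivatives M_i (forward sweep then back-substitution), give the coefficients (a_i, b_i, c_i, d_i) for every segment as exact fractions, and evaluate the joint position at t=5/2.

  seg 0: a=-3 b=239/107 c=0 d=-132/107
  seg 1: a=-2 b=-157/107 c=-396/107 d=232/107
  seg 2: a=-5 b=-253/107 c=300/107 d=-60/107
  seg 3: a=-3 b=227/107 c=-60/107 d=20/321
S(5/2) = -594/107

Δ: Δ0=1, Δ1=-3, Δ2=1, Δ3=1
row 1: diag=4, rhs=-24; c'=1/4, d'=-6
row 2: denom=6−1·1/4=23/4; d'=(24−1·-6)/(23/4)=120/23
row 3: denom=10−2·8/23=214/23; d'=(0−2·120/23)/(214/23)=-120/107
back: M3=-120/107
back: M2=120/23−8/23·-120/107=600/107
back: M1=-6−1/4·600/107=-792/107
M: M0=0, M1=-792/107, M2=600/107, M3=-120/107, M4=0
seg 0: a=-3, c=M0/2=0, d=(M1−M0)/(6·1)=-132/107, b=Δ0−h0·(2M0+M1)/6=239/107
seg 1: a=-2, c=M1/2=-396/107, d=(M2−M1)/(6·1)=232/107, b=Δ1−h1·(2M1+M2)/6=-157/107
seg 2: a=-5, c=M2/2=300/107, d=(M3−M2)/(6·2)=-60/107, b=Δ2−h2·(2M2+M3)/6=-253/107
seg 3: a=-3, c=M3/2=-60/107, d=(M4−M3)/(6·3)=20/321, b=Δ3−h3·(2M3+M4)/6=227/107
t_q=5/2 → seg 2, τ=1/2; S=-5+-253/107·τ+300/107·τ²+-60/107·τ³=-594/107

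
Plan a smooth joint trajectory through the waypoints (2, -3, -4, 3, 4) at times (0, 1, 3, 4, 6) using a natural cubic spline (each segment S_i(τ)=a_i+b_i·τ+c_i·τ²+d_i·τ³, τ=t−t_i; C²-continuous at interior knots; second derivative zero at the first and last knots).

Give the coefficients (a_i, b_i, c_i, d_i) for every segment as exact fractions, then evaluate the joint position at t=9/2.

  seg 0: a=2 b=-1969/372 c=0 d=109/372
  seg 1: a=-3 b=-821/186 c=109/124 d=401/744
  seg 2: a=-4 b=518/93 c=255/62 d=-499/186
  seg 3: a=3 b=1069/186 c=-122/31 d=61/93
S(9/2) = 1233/248

Δ: Δ0=-5, Δ1=-1/2, Δ2=7, Δ3=1/2
row 1: diag=6, rhs=27; c'=1/3, d'=9/2
row 2: denom=6−2·1/3=16/3; d'=(45−2·9/2)/(16/3)=27/4
row 3: denom=6−1·3/16=93/16; d'=(-39−1·27/4)/(93/16)=-244/31
back: M3=-244/31
back: M2=27/4−3/16·-244/31=255/31
back: M1=9/2−1/3·255/31=109/62
M: M0=0, M1=109/62, M2=255/31, M3=-244/31, M4=0
seg 0: a=2, c=M0/2=0, d=(M1−M0)/(6·1)=109/372, b=Δ0−h0·(2M0+M1)/6=-1969/372
seg 1: a=-3, c=M1/2=109/124, d=(M2−M1)/(6·2)=401/744, b=Δ1−h1·(2M1+M2)/6=-821/186
seg 2: a=-4, c=M2/2=255/62, d=(M3−M2)/(6·1)=-499/186, b=Δ2−h2·(2M2+M3)/6=518/93
seg 3: a=3, c=M3/2=-122/31, d=(M4−M3)/(6·2)=61/93, b=Δ3−h3·(2M3+M4)/6=1069/186
t_q=9/2 → seg 3, τ=1/2; S=3+1069/186·τ+-122/31·τ²+61/93·τ³=1233/248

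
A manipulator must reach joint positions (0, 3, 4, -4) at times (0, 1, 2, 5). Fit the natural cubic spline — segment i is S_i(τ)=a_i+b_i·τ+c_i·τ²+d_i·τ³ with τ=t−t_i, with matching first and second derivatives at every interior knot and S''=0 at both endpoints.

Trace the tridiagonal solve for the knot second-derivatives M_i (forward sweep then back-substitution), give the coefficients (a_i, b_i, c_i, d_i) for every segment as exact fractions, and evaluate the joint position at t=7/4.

Δ: Δ0=3, Δ1=1, Δ2=-8/3
row 1: diag=4, rhs=-12; c'=1/4, d'=-3
row 2: denom=8−1·1/4=31/4; d'=(-22−1·-3)/(31/4)=-76/31
back: M2=-76/31
back: M1=-3−1/4·-76/31=-74/31
M: M0=0, M1=-74/31, M2=-76/31, M3=0
seg 0: a=0, c=M0/2=0, d=(M1−M0)/(6·1)=-37/93, b=Δ0−h0·(2M0+M1)/6=316/93
seg 1: a=3, c=M1/2=-37/31, d=(M2−M1)/(6·1)=-1/93, b=Δ1−h1·(2M1+M2)/6=205/93
seg 2: a=4, c=M2/2=-38/31, d=(M3−M2)/(6·3)=38/279, b=Δ2−h2·(2M2+M3)/6=-20/93
t_q=7/4 → seg 1, τ=3/4; S=3+205/93·τ+-37/31·τ²+-1/93·τ³=7891/1984

  seg 0: a=0 b=316/93 c=0 d=-37/93
  seg 1: a=3 b=205/93 c=-37/31 d=-1/93
  seg 2: a=4 b=-20/93 c=-38/31 d=38/279
S(7/4) = 7891/1984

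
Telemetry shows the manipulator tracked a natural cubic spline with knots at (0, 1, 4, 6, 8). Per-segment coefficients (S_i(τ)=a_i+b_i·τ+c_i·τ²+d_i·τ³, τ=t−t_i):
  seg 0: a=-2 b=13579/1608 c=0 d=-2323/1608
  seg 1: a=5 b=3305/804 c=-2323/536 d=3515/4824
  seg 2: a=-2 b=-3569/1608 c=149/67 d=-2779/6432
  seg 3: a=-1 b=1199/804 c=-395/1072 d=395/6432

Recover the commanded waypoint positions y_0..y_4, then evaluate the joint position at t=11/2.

y_0 = S_0(0) = a_0 = -2
y_1 = S_1(0) = a_1 = 5
y_2 = S_2(0) = a_2 = -2
y_3 = S_3(0) = a_3 = -1
y_4 = S_3(2) = 1
t_q=11/2 is in segment 2 (τ=3/2); S_2(τ)=-30595/17152

y_0=-2 y_1=5 y_2=-2 y_3=-1 y_4=1
S(11/2) = -30595/17152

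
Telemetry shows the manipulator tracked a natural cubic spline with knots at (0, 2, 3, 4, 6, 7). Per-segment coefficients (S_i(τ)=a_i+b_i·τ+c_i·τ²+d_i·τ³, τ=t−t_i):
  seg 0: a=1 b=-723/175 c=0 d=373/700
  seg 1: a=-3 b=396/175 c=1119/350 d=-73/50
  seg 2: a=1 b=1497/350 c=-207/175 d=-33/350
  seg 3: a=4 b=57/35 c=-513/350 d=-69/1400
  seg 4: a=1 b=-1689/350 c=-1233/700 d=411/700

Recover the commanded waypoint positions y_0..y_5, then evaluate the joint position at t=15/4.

y_0=1 y_1=-3 y_2=1 y_3=4 y_4=1 y_5=-5
S(15/4) = 78461/22400

y_0 = S_0(0) = a_0 = 1
y_1 = S_1(0) = a_1 = -3
y_2 = S_2(0) = a_2 = 1
y_3 = S_3(0) = a_3 = 4
y_4 = S_4(0) = a_4 = 1
y_5 = S_4(1) = -5
t_q=15/4 is in segment 2 (τ=3/4); S_2(τ)=78461/22400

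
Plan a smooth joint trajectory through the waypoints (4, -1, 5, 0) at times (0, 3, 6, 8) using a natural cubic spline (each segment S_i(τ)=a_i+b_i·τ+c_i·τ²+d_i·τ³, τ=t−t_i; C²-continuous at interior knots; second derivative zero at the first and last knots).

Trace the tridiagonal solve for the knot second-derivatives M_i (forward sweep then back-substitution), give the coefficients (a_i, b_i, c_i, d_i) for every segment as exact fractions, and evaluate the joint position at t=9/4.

  seg 0: a=4 b=-671/222 c=0 d=301/1998
  seg 1: a=-1 b=116/111 c=301/222 d=-691/1998
  seg 2: a=5 b=-35/222 c=-65/37 d=65/222
S(9/4) = -5137/4736

Δ: Δ0=-5/3, Δ1=2, Δ2=-5/2
row 1: diag=12, rhs=22; c'=1/4, d'=11/6
row 2: denom=10−3·1/4=37/4; d'=(-27−3·11/6)/(37/4)=-130/37
back: M2=-130/37
back: M1=11/6−1/4·-130/37=301/111
M: M0=0, M1=301/111, M2=-130/37, M3=0
seg 0: a=4, c=M0/2=0, d=(M1−M0)/(6·3)=301/1998, b=Δ0−h0·(2M0+M1)/6=-671/222
seg 1: a=-1, c=M1/2=301/222, d=(M2−M1)/(6·3)=-691/1998, b=Δ1−h1·(2M1+M2)/6=116/111
seg 2: a=5, c=M2/2=-65/37, d=(M3−M2)/(6·2)=65/222, b=Δ2−h2·(2M2+M3)/6=-35/222
t_q=9/4 → seg 0, τ=9/4; S=4+-671/222·τ+0·τ²+301/1998·τ³=-5137/4736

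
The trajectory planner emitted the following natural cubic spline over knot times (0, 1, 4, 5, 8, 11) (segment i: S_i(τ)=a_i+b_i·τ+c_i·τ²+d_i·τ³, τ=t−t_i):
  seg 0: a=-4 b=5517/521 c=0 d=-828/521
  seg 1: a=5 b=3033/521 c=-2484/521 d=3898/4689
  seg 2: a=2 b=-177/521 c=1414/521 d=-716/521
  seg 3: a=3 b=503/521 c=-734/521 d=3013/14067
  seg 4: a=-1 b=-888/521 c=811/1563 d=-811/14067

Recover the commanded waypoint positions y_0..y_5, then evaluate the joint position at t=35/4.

y_0=-4 y_1=5 y_2=2 y_3=3 y_4=-1 y_5=-3
S(35/4) = -67047/33344

y_0 = S_0(0) = a_0 = -4
y_1 = S_1(0) = a_1 = 5
y_2 = S_2(0) = a_2 = 2
y_3 = S_3(0) = a_3 = 3
y_4 = S_4(0) = a_4 = -1
y_5 = S_4(3) = -3
t_q=35/4 is in segment 4 (τ=3/4); S_4(τ)=-67047/33344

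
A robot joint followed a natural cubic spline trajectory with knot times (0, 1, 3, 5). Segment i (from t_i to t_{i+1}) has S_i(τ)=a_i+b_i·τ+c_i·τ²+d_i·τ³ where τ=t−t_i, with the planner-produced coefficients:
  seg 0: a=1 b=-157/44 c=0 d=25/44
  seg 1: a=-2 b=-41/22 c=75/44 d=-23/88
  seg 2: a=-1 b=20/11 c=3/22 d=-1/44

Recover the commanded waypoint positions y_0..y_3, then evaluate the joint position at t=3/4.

y_0=1 y_1=-2 y_2=-1 y_3=3
S(3/4) = -4045/2816

y_0 = S_0(0) = a_0 = 1
y_1 = S_1(0) = a_1 = -2
y_2 = S_2(0) = a_2 = -1
y_3 = S_2(2) = 3
t_q=3/4 is in segment 0 (τ=3/4); S_0(τ)=-4045/2816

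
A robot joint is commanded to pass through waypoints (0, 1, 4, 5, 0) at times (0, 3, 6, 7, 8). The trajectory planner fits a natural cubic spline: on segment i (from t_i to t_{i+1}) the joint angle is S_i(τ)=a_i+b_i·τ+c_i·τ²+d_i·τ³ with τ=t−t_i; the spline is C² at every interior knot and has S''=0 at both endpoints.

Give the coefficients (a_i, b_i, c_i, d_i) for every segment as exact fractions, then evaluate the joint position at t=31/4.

Δ: Δ0=1/3, Δ1=1, Δ2=1, Δ3=-5
row 1: diag=12, rhs=4; c'=1/4, d'=1/3
row 2: denom=8−3·1/4=29/4; d'=(0−3·1/3)/(29/4)=-4/29
row 3: denom=4−1·4/29=112/29; d'=(-36−1·-4/29)/(112/29)=-65/7
back: M3=-65/7
back: M2=-4/29−4/29·-65/7=8/7
back: M1=1/3−1/4·8/7=1/21
M: M0=0, M1=1/21, M2=8/7, M3=-65/7, M4=0
seg 0: a=0, c=M0/2=0, d=(M1−M0)/(6·3)=1/378, b=Δ0−h0·(2M0+M1)/6=13/42
seg 1: a=1, c=M1/2=1/42, d=(M2−M1)/(6·3)=23/378, b=Δ1−h1·(2M1+M2)/6=8/21
seg 2: a=4, c=M2/2=4/7, d=(M3−M2)/(6·1)=-73/42, b=Δ2−h2·(2M2+M3)/6=13/6
seg 3: a=5, c=M3/2=-65/14, d=(M4−M3)/(6·1)=65/42, b=Δ3−h3·(2M3+M4)/6=-40/21
t_q=31/4 → seg 3, τ=3/4; S=5+-40/21·τ+-65/14·τ²+65/42·τ³=1445/896

  seg 0: a=0 b=13/42 c=0 d=1/378
  seg 1: a=1 b=8/21 c=1/42 d=23/378
  seg 2: a=4 b=13/6 c=4/7 d=-73/42
  seg 3: a=5 b=-40/21 c=-65/14 d=65/42
S(31/4) = 1445/896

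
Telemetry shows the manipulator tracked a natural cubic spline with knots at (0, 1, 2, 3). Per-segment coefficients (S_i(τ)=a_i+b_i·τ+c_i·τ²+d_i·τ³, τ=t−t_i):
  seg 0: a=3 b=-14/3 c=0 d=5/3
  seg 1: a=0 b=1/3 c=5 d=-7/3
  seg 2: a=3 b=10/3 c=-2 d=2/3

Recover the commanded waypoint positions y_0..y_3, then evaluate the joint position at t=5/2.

y_0=3 y_1=0 y_2=3 y_3=5
S(5/2) = 17/4

y_0 = S_0(0) = a_0 = 3
y_1 = S_1(0) = a_1 = 0
y_2 = S_2(0) = a_2 = 3
y_3 = S_2(1) = 5
t_q=5/2 is in segment 2 (τ=1/2); S_2(τ)=17/4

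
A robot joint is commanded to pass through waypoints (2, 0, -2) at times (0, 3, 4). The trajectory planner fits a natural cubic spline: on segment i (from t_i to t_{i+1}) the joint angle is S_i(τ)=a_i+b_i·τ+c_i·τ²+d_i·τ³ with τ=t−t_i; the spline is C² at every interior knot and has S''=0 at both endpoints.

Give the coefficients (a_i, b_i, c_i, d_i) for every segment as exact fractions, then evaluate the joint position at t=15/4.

Δ: Δ0=-2/3, Δ1=-2
row 1: diag=8, rhs=-8; c'=1/8, d'=-1
back: M1=-1
M: M0=0, M1=-1, M2=0
seg 0: a=2, c=M0/2=0, d=(M1−M0)/(6·3)=-1/18, b=Δ0−h0·(2M0+M1)/6=-1/6
seg 1: a=0, c=M1/2=-1/2, d=(M2−M1)/(6·1)=1/6, b=Δ1−h1·(2M1+M2)/6=-5/3
t_q=15/4 → seg 1, τ=3/4; S=0+-5/3·τ+-1/2·τ²+1/6·τ³=-187/128

  seg 0: a=2 b=-1/6 c=0 d=-1/18
  seg 1: a=0 b=-5/3 c=-1/2 d=1/6
S(15/4) = -187/128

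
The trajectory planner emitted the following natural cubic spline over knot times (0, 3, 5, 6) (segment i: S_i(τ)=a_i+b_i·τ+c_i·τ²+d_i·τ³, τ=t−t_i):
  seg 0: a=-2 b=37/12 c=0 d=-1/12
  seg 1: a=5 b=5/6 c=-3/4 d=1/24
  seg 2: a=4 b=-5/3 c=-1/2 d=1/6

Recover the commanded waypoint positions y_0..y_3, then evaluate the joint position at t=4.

y_0 = S_0(0) = a_0 = -2
y_1 = S_1(0) = a_1 = 5
y_2 = S_2(0) = a_2 = 4
y_3 = S_2(1) = 2
t_q=4 is in segment 1 (τ=1); S_1(τ)=41/8

y_0=-2 y_1=5 y_2=4 y_3=2
S(4) = 41/8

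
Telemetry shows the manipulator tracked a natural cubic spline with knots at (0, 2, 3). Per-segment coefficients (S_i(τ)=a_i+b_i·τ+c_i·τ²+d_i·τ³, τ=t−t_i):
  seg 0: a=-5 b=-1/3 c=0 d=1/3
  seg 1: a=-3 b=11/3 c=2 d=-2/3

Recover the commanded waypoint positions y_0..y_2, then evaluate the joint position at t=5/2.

y_0 = S_0(0) = a_0 = -5
y_1 = S_1(0) = a_1 = -3
y_2 = S_1(1) = 2
t_q=5/2 is in segment 1 (τ=1/2); S_1(τ)=-3/4

y_0=-5 y_1=-3 y_2=2
S(5/2) = -3/4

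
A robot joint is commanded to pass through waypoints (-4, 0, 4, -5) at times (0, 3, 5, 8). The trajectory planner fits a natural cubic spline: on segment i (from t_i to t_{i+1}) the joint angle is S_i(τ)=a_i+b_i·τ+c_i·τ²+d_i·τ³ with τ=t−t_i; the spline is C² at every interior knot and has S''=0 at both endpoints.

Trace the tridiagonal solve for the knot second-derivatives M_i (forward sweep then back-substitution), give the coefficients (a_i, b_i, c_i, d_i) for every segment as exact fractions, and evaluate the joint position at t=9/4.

  seg 0: a=-4 b=13/16 c=0 d=25/432
  seg 1: a=0 b=19/8 c=25/48 d=-17/48
  seg 2: a=4 b=5/24 c=-77/48 d=77/432
S(9/4) = -1549/1024

Δ: Δ0=4/3, Δ1=2, Δ2=-3
row 1: diag=10, rhs=4; c'=1/5, d'=2/5
row 2: denom=10−2·1/5=48/5; d'=(-30−2·2/5)/(48/5)=-77/24
back: M2=-77/24
back: M1=2/5−1/5·-77/24=25/24
M: M0=0, M1=25/24, M2=-77/24, M3=0
seg 0: a=-4, c=M0/2=0, d=(M1−M0)/(6·3)=25/432, b=Δ0−h0·(2M0+M1)/6=13/16
seg 1: a=0, c=M1/2=25/48, d=(M2−M1)/(6·2)=-17/48, b=Δ1−h1·(2M1+M2)/6=19/8
seg 2: a=4, c=M2/2=-77/48, d=(M3−M2)/(6·3)=77/432, b=Δ2−h2·(2M2+M3)/6=5/24
t_q=9/4 → seg 0, τ=9/4; S=-4+13/16·τ+0·τ²+25/432·τ³=-1549/1024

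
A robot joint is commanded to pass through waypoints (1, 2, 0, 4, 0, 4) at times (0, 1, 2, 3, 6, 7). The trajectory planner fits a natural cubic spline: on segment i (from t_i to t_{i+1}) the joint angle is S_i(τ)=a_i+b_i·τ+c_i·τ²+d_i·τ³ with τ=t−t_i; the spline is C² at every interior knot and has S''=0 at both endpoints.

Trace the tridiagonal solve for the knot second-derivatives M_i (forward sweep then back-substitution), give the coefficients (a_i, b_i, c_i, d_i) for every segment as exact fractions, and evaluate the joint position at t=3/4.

  seg 0: a=1 b=5453/2379 c=0 d=-3074/2379
  seg 1: a=2 b=-3769/2379 c=-3074/793 d=8233/2379
  seg 2: a=0 b=2486/2379 c=5159/793 d=-8447/2379
  seg 3: a=4 b=623/183 c=-3288/793 d=6107/7137
  seg 4: a=0 b=3878/2379 c=2819/793 d=-2819/2379
S(3/4) = 55167/25376

Δ: Δ0=1, Δ1=-2, Δ2=4, Δ3=-4/3, Δ4=4
row 1: diag=4, rhs=-18; c'=1/4, d'=-9/2
row 2: denom=4−1·1/4=15/4; d'=(36−1·-9/2)/(15/4)=54/5
row 3: denom=8−1·4/15=116/15; d'=(-32−1·54/5)/(116/15)=-321/58
row 4: denom=8−3·45/116=793/116; d'=(32−3·-321/58)/(793/116)=5638/793
back: M4=5638/793
back: M3=-321/58−45/116·5638/793=-6576/793
back: M2=54/5−4/15·-6576/793=10318/793
back: M1=-9/2−1/4·10318/793=-6148/793
M: M0=0, M1=-6148/793, M2=10318/793, M3=-6576/793, M4=5638/793, M5=0
seg 0: a=1, c=M0/2=0, d=(M1−M0)/(6·1)=-3074/2379, b=Δ0−h0·(2M0+M1)/6=5453/2379
seg 1: a=2, c=M1/2=-3074/793, d=(M2−M1)/(6·1)=8233/2379, b=Δ1−h1·(2M1+M2)/6=-3769/2379
seg 2: a=0, c=M2/2=5159/793, d=(M3−M2)/(6·1)=-8447/2379, b=Δ2−h2·(2M2+M3)/6=2486/2379
seg 3: a=4, c=M3/2=-3288/793, d=(M4−M3)/(6·3)=6107/7137, b=Δ3−h3·(2M3+M4)/6=623/183
seg 4: a=0, c=M4/2=2819/793, d=(M5−M4)/(6·1)=-2819/2379, b=Δ4−h4·(2M4+M5)/6=3878/2379
t_q=3/4 → seg 0, τ=3/4; S=1+5453/2379·τ+0·τ²+-3074/2379·τ³=55167/25376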